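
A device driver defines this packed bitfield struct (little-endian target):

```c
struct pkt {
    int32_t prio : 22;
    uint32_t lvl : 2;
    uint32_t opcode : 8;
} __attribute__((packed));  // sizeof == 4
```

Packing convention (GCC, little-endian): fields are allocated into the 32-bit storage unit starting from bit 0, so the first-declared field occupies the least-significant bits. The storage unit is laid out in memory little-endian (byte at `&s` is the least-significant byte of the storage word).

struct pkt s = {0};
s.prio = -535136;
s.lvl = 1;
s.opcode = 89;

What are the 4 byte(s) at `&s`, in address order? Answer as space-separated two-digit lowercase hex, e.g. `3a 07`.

a0 d5 77 59

[0+:22] prio=-535136 & 0x3fffff = 0x37d5a0; word=0x0037d5a0
[22+:2] lvl=1 & 0x3 = 0x1; word=0x0077d5a0
[24+:8] opcode=89 & 0xff = 0x59; word=0x5977d5a0
word = 0x5977d5a0 → little-endian bytes:
  [0]=0xa0  [1]=0xd5  [2]=0x77  [3]=0x59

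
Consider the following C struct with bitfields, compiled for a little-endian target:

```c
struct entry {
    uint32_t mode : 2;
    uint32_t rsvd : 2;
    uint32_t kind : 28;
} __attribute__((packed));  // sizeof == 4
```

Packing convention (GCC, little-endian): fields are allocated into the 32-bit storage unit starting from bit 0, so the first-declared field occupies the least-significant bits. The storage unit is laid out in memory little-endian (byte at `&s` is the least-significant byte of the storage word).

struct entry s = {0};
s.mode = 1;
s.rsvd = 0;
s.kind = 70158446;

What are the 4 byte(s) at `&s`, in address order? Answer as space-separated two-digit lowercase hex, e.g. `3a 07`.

e1 86 e8 42

[0+:2] mode=1 & 0x3 = 0x1; word=0x00000001
[2+:2] rsvd=0 & 0x3 = 0x0; word=0x00000001
[4+:28] kind=70158446 & 0xfffffff = 0x42e886e; word=0x42e886e1
word = 0x42e886e1 → little-endian bytes:
  [0]=0xe1  [1]=0x86  [2]=0xe8  [3]=0x42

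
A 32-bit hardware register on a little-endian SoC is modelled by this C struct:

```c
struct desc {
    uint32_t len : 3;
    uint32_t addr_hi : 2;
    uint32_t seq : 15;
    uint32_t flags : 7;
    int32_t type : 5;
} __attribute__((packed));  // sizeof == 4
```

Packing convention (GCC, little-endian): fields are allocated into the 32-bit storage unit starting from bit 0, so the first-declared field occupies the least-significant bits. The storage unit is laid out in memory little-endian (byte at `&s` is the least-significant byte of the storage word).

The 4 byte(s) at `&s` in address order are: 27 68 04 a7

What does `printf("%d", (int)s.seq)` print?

9025

[0]=0x27 [1]=0x68 [2]=0x04 [3]=0xa7 (little-endian) → word 0xa7046827
len:3 @ bit 0 → (0xa7046827>>0)&0x7 = 0x7
addr_hi:2 @ bit 3 → (0xa7046827>>3)&0x3 = 0x0
seq:15 @ bit 5 → (0xa7046827>>5)&0x7fff = 0x2341  ←
flags:7 @ bit 20 → (0xa7046827>>20)&0x7f = 0x70
type:5 @ bit 27 → (0xa7046827>>27)&0x1f = 0x14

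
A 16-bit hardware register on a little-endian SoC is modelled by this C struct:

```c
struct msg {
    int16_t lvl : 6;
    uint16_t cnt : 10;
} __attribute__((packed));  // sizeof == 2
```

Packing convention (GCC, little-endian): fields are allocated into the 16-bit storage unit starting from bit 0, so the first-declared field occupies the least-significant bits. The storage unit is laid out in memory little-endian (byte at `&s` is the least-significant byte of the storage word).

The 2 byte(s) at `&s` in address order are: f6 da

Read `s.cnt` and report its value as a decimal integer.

875

[0]=0xf6 [1]=0xda (little-endian) → word 0xdaf6
lvl [0+:6] = (word>>0) & 0x3f = 54
cnt [6+:10] = (word>>6) & 0x3ff = 875  ←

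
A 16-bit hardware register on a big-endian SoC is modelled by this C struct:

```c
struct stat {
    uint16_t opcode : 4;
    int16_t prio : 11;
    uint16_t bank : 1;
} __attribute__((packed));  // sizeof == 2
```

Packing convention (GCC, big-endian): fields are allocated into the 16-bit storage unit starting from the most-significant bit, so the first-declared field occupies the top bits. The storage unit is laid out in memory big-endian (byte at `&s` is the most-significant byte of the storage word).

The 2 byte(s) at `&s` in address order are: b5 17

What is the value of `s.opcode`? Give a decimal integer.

11

[0]=0xb5 [1]=0x17 (big-endian) → word 0xb517
opcode:4 @ bit 12 → (0xb517>>12)&0xf = 0xb  ←
prio:11 @ bit 1 → (0xb517>>1)&0x7ff = 0x28b
bank:1 @ bit 0 → (0xb517>>0)&0x1 = 0x1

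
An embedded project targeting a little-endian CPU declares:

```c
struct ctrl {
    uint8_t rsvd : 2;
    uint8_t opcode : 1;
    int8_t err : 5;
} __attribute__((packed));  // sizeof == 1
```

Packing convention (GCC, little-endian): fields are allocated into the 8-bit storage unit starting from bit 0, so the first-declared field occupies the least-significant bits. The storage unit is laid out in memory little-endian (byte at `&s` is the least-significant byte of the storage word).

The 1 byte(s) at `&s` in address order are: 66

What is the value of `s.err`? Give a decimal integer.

[0]=0x66 (little-endian) → word 0x66
rsvd [0+:2] = (word>>0) & 0x3 = 2
opcode [2+:1] = (word>>2) & 0x1 = 1
err [3+:5] = (word>>3) & 0x1f = 12  ←
err signed 5b, MSB=0: value = 12

12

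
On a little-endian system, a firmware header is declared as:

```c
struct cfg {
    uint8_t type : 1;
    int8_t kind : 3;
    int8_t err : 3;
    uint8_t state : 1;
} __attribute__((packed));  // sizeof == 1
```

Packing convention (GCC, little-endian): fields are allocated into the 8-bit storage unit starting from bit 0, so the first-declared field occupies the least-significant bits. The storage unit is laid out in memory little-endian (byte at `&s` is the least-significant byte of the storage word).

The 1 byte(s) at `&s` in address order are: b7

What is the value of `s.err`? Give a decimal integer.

3

[0]=0xb7 (little-endian) → word 0xb7
type [0+:1] = (word>>0) & 0x1 = 1
kind [1+:3] = (word>>1) & 0x7 = 3
err [4+:3] = (word>>4) & 0x7 = 3  ←
state [7+:1] = (word>>7) & 0x1 = 1
err signed 3b, MSB=0: value = 3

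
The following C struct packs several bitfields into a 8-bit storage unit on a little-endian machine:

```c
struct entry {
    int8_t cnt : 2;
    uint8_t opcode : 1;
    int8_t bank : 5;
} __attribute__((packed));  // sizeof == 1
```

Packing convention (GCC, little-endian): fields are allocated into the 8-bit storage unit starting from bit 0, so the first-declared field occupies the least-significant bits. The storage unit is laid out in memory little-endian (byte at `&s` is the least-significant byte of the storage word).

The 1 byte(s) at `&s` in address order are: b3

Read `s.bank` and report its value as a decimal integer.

[0]=0xb3 (little-endian) → word 0xb3
cnt:2 @ bit 0 → (0xb3>>0)&0x3 = 0x3
opcode:1 @ bit 2 → (0xb3>>2)&0x1 = 0x0
bank:5 @ bit 3 → (0xb3>>3)&0x1f = 0x16  ←
bank signed 5b, MSB=1: 22 - 32 = -10

-10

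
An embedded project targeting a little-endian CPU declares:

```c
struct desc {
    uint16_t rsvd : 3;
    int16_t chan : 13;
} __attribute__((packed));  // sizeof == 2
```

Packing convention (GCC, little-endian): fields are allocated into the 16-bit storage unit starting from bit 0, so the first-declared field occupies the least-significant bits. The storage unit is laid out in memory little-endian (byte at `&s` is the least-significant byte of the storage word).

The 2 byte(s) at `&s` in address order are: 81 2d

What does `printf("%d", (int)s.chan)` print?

[0]=0x81 [1]=0x2d (little-endian) → word 0x2d81
rsvd:3 @ bit 0 → (0x2d81>>0)&0x7 = 0x1
chan:13 @ bit 3 → (0x2d81>>3)&0x1fff = 0x5b0  ←
chan signed 13b, MSB=0: value = 1456

1456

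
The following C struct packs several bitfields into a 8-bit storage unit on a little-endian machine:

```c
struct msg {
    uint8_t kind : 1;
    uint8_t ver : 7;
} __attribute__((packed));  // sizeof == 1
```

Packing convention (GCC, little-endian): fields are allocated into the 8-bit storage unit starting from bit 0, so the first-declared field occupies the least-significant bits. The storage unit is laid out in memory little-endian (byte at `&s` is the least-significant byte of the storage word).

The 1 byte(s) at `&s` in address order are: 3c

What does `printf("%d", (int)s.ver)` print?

30

[0]=0x3c (little-endian) → word 0x3c
kind [0+:1] = (word>>0) & 0x1 = 0
ver [1+:7] = (word>>1) & 0x7f = 30  ←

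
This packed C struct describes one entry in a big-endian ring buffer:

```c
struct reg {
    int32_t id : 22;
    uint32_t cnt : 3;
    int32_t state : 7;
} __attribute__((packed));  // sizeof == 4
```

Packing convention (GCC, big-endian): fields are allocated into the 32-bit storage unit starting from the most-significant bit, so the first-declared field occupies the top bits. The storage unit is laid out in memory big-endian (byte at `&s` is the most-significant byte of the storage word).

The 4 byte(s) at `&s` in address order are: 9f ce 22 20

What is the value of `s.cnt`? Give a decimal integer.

4

[0]=0x9f [1]=0xce [2]=0x22 [3]=0x20 (big-endian) → word 0x9fce2220
id:22 @ bit 10 → (0x9fce2220>>10)&0x3fffff = 0x27f388
cnt:3 @ bit 7 → (0x9fce2220>>7)&0x7 = 0x4  ←
state:7 @ bit 0 → (0x9fce2220>>0)&0x7f = 0x20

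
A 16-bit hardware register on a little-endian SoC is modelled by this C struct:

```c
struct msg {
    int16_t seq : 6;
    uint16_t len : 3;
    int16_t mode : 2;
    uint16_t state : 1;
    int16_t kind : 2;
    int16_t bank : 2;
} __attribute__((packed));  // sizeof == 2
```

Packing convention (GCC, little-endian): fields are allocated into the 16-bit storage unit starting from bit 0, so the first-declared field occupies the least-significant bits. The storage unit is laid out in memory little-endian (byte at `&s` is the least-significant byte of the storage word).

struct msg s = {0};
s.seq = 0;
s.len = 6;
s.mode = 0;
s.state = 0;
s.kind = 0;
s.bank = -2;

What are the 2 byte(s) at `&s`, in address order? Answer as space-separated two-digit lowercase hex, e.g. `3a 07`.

80 81

[0+:6] seq=0 & 0x3f = 0x0; word=0x0000
[6+:3] len=6 & 0x7 = 0x6; word=0x0180
[9+:2] mode=0 & 0x3 = 0x0; word=0x0180
[11+:1] state=0 & 0x1 = 0x0; word=0x0180
[12+:2] kind=0 & 0x3 = 0x0; word=0x0180
[14+:2] bank=-2 & 0x3 = 0x2; word=0x8180
word = 0x8180 → little-endian bytes:
  [0]=0x80  [1]=0x81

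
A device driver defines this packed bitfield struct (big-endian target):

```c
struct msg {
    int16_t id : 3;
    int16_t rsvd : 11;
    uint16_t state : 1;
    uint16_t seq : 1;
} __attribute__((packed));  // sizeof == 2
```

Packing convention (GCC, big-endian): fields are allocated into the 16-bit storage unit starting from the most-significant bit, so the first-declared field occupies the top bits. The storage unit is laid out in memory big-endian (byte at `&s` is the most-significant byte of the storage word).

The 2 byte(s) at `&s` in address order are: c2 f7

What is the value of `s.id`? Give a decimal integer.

-2

[0]=0xc2 [1]=0xf7 (big-endian) → word 0xc2f7
id:3 @ bit 13 → (0xc2f7>>13)&0x7 = 0x6  ←
rsvd:11 @ bit 2 → (0xc2f7>>2)&0x7ff = 0xbd
state:1 @ bit 1 → (0xc2f7>>1)&0x1 = 0x1
seq:1 @ bit 0 → (0xc2f7>>0)&0x1 = 0x1
id signed 3b, MSB=1: 6 - 8 = -2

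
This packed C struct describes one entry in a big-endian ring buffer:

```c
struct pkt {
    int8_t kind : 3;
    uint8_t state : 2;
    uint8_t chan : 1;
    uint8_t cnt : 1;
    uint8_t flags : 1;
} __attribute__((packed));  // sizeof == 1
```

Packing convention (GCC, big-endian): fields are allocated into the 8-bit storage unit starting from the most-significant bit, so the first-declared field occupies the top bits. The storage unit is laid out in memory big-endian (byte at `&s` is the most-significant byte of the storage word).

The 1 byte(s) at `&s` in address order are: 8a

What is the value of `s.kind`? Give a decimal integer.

[0]=0x8a (big-endian) → word 0x8a
kind:3 @ bit 5 → (0x8a>>5)&0x7 = 0x4  ←
state:2 @ bit 3 → (0x8a>>3)&0x3 = 0x1
chan:1 @ bit 2 → (0x8a>>2)&0x1 = 0x0
cnt:1 @ bit 1 → (0x8a>>1)&0x1 = 0x1
flags:1 @ bit 0 → (0x8a>>0)&0x1 = 0x0
kind signed 3b, MSB=1: 4 - 8 = -4

-4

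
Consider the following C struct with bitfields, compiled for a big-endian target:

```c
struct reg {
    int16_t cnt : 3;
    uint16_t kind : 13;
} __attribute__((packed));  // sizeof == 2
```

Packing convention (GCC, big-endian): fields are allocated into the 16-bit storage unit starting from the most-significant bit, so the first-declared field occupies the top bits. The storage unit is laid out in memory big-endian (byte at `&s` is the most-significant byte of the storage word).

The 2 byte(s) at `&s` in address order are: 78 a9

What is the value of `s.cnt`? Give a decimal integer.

3

[0]=0x78 [1]=0xa9 (big-endian) → word 0x78a9
cnt [13+:3] = (word>>13) & 0x7 = 3  ←
kind [0+:13] = (word>>0) & 0x1fff = 6313
cnt signed 3b, MSB=0: value = 3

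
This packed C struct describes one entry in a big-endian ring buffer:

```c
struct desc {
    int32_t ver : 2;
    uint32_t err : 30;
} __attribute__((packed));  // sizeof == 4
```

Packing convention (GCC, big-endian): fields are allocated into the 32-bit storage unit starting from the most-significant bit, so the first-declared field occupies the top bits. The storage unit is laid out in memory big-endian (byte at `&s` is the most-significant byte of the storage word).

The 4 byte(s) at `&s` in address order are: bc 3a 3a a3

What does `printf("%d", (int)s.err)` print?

1010449059

[0]=0xbc [1]=0x3a [2]=0x3a [3]=0xa3 (big-endian) → word 0xbc3a3aa3
ver [30+:2] = (word>>30) & 0x3 = 2
err [0+:30] = (word>>0) & 0x3fffffff = 1010449059  ←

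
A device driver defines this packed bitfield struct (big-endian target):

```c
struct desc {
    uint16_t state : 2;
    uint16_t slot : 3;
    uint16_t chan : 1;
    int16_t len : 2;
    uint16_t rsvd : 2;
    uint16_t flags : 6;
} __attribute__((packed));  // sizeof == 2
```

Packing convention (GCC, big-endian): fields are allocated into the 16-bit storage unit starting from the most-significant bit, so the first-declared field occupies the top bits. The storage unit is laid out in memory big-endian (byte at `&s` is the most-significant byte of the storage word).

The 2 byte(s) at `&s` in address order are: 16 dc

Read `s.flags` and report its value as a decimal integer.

[0]=0x16 [1]=0xdc (big-endian) → word 0x16dc
state [14+:2] = (word>>14) & 0x3 = 0
slot [11+:3] = (word>>11) & 0x7 = 2
chan [10+:1] = (word>>10) & 0x1 = 1
len [8+:2] = (word>>8) & 0x3 = 2
rsvd [6+:2] = (word>>6) & 0x3 = 3
flags [0+:6] = (word>>0) & 0x3f = 28  ←

28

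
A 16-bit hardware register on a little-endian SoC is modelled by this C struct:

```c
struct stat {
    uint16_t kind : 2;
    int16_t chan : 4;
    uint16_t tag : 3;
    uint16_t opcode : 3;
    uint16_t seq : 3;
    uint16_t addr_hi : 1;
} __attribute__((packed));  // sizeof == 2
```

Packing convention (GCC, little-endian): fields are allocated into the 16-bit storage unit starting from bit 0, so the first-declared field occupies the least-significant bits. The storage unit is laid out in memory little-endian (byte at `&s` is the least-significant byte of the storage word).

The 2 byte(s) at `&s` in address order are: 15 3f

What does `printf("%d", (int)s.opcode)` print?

[0]=0x15 [1]=0x3f (little-endian) → word 0x3f15
kind [0+:2] = (word>>0) & 0x3 = 1
chan [2+:4] = (word>>2) & 0xf = 5
tag [6+:3] = (word>>6) & 0x7 = 4
opcode [9+:3] = (word>>9) & 0x7 = 7  ←
seq [12+:3] = (word>>12) & 0x7 = 3
addr_hi [15+:1] = (word>>15) & 0x1 = 0

7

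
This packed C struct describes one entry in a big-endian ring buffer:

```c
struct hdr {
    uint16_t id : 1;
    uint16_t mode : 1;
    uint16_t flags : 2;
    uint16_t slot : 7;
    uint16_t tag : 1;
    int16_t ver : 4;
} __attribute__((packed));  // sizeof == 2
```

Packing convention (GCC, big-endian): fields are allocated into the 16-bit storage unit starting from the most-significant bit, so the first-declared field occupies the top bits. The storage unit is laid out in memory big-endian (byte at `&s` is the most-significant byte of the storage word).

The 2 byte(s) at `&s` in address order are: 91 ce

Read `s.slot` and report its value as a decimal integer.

14

[0]=0x91 [1]=0xce (big-endian) → word 0x91ce
id:1 @ bit 15 → (0x91ce>>15)&0x1 = 0x1
mode:1 @ bit 14 → (0x91ce>>14)&0x1 = 0x0
flags:2 @ bit 12 → (0x91ce>>12)&0x3 = 0x1
slot:7 @ bit 5 → (0x91ce>>5)&0x7f = 0xe  ←
tag:1 @ bit 4 → (0x91ce>>4)&0x1 = 0x0
ver:4 @ bit 0 → (0x91ce>>0)&0xf = 0xe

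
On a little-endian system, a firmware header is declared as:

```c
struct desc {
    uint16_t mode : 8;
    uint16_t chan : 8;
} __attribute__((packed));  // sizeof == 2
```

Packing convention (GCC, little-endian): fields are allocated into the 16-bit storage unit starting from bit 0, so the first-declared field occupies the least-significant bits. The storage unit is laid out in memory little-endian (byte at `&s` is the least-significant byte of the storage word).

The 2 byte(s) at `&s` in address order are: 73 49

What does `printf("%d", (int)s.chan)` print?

[0]=0x73 [1]=0x49 (little-endian) → word 0x4973
mode [0+:8] = (word>>0) & 0xff = 115
chan [8+:8] = (word>>8) & 0xff = 73  ←

73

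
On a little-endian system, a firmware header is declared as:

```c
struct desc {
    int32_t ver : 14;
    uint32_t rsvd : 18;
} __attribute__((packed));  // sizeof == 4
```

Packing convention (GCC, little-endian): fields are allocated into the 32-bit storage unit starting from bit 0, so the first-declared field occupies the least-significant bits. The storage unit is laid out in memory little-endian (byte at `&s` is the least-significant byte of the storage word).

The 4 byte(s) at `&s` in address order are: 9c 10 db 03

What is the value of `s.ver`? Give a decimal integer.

[0]=0x9c [1]=0x10 [2]=0xdb [3]=0x03 (little-endian) → word 0x03db109c
ver [0+:14] = (word>>0) & 0x3fff = 4252  ←
rsvd [14+:18] = (word>>14) & 0x3ffff = 3948
ver signed 14b, MSB=0: value = 4252

4252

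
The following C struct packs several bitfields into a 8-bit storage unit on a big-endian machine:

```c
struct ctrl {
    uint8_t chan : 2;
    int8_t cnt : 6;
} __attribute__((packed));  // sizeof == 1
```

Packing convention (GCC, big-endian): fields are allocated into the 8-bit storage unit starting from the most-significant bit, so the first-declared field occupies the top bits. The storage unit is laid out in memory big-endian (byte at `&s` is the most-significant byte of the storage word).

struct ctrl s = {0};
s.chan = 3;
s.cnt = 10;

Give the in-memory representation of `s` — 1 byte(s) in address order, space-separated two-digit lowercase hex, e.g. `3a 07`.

ca

chan:2 = 3 → 0x3 << 6 → word 0xc0
cnt:6 = 10 → 0xa << 0 → word 0xca
word = 0xca → big-endian bytes:
  [0]=0xca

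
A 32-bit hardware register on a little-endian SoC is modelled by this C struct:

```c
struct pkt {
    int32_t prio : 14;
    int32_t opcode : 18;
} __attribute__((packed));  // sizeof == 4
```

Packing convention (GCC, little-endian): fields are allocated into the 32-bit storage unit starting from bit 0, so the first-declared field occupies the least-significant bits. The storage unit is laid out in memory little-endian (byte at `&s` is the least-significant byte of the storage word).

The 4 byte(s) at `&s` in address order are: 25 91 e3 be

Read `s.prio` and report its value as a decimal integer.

[0]=0x25 [1]=0x91 [2]=0xe3 [3]=0xbe (little-endian) → word 0xbee39125
prio [0+:14] = (word>>0) & 0x3fff = 4389  ←
opcode [14+:18] = (word>>14) & 0x3ffff = 195470
prio signed 14b, MSB=0: value = 4389

4389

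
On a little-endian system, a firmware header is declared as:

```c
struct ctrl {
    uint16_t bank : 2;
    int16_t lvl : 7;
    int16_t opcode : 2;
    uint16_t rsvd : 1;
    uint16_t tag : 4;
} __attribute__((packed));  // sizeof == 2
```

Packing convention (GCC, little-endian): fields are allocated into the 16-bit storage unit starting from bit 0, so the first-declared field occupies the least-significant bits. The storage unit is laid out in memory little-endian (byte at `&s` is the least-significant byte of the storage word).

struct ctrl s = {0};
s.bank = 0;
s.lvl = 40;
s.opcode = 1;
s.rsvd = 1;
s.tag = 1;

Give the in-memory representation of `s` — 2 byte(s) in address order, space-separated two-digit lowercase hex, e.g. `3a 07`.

a0 1a

[0+:2] bank=0 & 0x3 = 0x0; word=0x0000
[2+:7] lvl=40 & 0x7f = 0x28; word=0x00a0
[9+:2] opcode=1 & 0x3 = 0x1; word=0x02a0
[11+:1] rsvd=1 & 0x1 = 0x1; word=0x0aa0
[12+:4] tag=1 & 0xf = 0x1; word=0x1aa0
word = 0x1aa0 → little-endian bytes:
  [0]=0xa0  [1]=0x1a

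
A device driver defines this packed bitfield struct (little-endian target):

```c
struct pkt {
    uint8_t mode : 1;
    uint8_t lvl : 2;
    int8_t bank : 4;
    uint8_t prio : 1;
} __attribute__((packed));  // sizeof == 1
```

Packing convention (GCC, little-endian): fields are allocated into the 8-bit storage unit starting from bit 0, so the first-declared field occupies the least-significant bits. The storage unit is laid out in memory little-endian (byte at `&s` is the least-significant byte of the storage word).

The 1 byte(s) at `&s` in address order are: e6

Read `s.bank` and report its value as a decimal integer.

-4

[0]=0xe6 (little-endian) → word 0xe6
mode [0+:1] = (word>>0) & 0x1 = 0
lvl [1+:2] = (word>>1) & 0x3 = 3
bank [3+:4] = (word>>3) & 0xf = 12  ←
prio [7+:1] = (word>>7) & 0x1 = 1
bank signed 4b, MSB=1: 12 - 16 = -4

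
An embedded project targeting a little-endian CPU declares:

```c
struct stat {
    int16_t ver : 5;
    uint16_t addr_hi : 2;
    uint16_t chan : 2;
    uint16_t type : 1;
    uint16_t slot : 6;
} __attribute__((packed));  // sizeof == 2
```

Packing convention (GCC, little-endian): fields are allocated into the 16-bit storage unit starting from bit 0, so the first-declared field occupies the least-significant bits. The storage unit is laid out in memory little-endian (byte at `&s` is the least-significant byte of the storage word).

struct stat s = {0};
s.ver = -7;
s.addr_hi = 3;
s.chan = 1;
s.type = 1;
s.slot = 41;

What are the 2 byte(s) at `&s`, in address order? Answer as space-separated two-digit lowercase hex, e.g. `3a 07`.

f9 a6

[0+:5] ver=-7 & 0x1f = 0x19; word=0x0019
[5+:2] addr_hi=3 & 0x3 = 0x3; word=0x0079
[7+:2] chan=1 & 0x3 = 0x1; word=0x00f9
[9+:1] type=1 & 0x1 = 0x1; word=0x02f9
[10+:6] slot=41 & 0x3f = 0x29; word=0xa6f9
word = 0xa6f9 → little-endian bytes:
  [0]=0xf9  [1]=0xa6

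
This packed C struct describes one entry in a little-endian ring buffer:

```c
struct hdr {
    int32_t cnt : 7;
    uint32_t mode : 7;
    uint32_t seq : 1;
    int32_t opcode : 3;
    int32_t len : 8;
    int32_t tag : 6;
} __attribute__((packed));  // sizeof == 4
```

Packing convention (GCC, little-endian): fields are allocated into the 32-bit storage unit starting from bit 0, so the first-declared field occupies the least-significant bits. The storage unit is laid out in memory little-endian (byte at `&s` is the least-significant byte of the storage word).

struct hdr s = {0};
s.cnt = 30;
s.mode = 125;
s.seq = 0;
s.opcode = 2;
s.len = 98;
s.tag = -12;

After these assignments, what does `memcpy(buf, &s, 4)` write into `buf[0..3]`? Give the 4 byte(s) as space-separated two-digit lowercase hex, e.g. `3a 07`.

[0+:7] cnt=30 & 0x7f = 0x1e; word=0x0000001e
[7+:7] mode=125 & 0x7f = 0x7d; word=0x00003e9e
[14+:1] seq=0 & 0x1 = 0x0; word=0x00003e9e
[15+:3] opcode=2 & 0x7 = 0x2; word=0x00013e9e
[18+:8] len=98 & 0xff = 0x62; word=0x01893e9e
[26+:6] tag=-12 & 0x3f = 0x34; word=0xd1893e9e
word = 0xd1893e9e → little-endian bytes:
  [0]=0x9e  [1]=0x3e  [2]=0x89  [3]=0xd1

9e 3e 89 d1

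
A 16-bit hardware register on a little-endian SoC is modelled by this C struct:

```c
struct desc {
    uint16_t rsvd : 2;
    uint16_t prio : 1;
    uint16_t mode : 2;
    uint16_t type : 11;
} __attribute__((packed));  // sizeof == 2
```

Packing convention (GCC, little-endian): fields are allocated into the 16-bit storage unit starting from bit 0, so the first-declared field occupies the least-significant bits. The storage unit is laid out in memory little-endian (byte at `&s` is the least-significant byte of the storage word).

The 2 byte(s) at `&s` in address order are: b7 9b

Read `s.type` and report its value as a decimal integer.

1245

[0]=0xb7 [1]=0x9b (little-endian) → word 0x9bb7
rsvd [0+:2] = (word>>0) & 0x3 = 3
prio [2+:1] = (word>>2) & 0x1 = 1
mode [3+:2] = (word>>3) & 0x3 = 2
type [5+:11] = (word>>5) & 0x7ff = 1245  ←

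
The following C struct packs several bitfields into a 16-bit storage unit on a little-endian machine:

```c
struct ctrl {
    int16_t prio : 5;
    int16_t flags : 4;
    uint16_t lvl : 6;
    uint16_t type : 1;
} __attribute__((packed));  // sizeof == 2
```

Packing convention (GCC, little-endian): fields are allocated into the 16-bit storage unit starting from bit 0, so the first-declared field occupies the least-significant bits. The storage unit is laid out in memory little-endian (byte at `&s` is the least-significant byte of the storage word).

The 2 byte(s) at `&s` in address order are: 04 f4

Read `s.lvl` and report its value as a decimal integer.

58

[0]=0x04 [1]=0xf4 (little-endian) → word 0xf404
prio [0+:5] = (word>>0) & 0x1f = 4
flags [5+:4] = (word>>5) & 0xf = 0
lvl [9+:6] = (word>>9) & 0x3f = 58  ←
type [15+:1] = (word>>15) & 0x1 = 1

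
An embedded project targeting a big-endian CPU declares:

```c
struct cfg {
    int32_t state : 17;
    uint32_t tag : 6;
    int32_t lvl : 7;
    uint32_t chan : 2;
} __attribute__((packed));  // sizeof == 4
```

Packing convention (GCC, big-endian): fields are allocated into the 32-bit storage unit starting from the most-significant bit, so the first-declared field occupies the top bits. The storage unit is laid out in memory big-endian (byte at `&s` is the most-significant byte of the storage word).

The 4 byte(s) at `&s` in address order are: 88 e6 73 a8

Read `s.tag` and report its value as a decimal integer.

[0]=0x88 [1]=0xe6 [2]=0x73 [3]=0xa8 (big-endian) → word 0x88e673a8
state [15+:17] = (word>>15) & 0x1ffff = 70092
tag [9+:6] = (word>>9) & 0x3f = 57  ←
lvl [2+:7] = (word>>2) & 0x7f = 106
chan [0+:2] = (word>>0) & 0x3 = 0

57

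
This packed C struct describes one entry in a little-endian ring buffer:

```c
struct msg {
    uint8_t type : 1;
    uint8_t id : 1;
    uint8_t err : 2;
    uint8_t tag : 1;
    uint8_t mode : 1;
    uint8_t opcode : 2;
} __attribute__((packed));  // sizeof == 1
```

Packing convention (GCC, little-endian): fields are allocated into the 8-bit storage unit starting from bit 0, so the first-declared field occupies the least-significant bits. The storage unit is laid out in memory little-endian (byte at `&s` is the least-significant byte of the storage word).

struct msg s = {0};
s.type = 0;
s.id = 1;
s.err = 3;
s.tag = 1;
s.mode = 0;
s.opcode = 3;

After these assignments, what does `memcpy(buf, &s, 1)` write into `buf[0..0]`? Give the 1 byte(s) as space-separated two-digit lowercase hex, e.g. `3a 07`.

type:1 = 0 → 0x0 << 0 → word 0x00
id:1 = 1 → 0x1 << 1 → word 0x02
err:2 = 3 → 0x3 << 2 → word 0x0e
tag:1 = 1 → 0x1 << 4 → word 0x1e
mode:1 = 0 → 0x0 << 5 → word 0x1e
opcode:2 = 3 → 0x3 << 6 → word 0xde
word = 0xde → little-endian bytes:
  [0]=0xde

de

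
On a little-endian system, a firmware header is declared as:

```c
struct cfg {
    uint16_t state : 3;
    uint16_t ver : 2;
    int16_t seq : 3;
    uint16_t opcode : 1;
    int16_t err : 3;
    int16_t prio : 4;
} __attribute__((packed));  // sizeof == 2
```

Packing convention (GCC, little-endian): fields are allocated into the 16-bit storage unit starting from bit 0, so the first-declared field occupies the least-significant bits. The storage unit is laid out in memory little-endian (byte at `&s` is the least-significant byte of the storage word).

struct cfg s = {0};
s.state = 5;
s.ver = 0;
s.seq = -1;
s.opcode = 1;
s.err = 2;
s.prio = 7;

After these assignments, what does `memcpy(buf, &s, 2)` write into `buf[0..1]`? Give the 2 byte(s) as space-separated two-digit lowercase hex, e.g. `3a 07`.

state:3 = 5 → 0x5 << 0 → word 0x0005
ver:2 = 0 → 0x0 << 3 → word 0x0005
seq:3 = -1 → 0x7 << 5 → word 0x00e5
opcode:1 = 1 → 0x1 << 8 → word 0x01e5
err:3 = 2 → 0x2 << 9 → word 0x05e5
prio:4 = 7 → 0x7 << 12 → word 0x75e5
word = 0x75e5 → little-endian bytes:
  [0]=0xe5  [1]=0x75

e5 75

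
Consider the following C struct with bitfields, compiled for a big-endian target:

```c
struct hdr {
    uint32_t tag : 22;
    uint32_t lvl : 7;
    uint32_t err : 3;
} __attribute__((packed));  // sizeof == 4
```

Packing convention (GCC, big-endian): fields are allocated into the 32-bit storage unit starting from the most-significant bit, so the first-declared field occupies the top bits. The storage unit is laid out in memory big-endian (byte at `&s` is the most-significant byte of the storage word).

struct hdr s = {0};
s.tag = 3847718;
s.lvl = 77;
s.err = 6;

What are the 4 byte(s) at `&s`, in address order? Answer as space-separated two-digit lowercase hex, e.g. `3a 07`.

ea d8 9a 6e

[10+:22] tag=3847718 & 0x3fffff = 0x3ab626; word=0xead89800
[3+:7] lvl=77 & 0x7f = 0x4d; word=0xead89a68
[0+:3] err=6 & 0x7 = 0x6; word=0xead89a6e
word = 0xead89a6e → big-endian bytes:
  [0]=0xea  [1]=0xd8  [2]=0x9a  [3]=0x6e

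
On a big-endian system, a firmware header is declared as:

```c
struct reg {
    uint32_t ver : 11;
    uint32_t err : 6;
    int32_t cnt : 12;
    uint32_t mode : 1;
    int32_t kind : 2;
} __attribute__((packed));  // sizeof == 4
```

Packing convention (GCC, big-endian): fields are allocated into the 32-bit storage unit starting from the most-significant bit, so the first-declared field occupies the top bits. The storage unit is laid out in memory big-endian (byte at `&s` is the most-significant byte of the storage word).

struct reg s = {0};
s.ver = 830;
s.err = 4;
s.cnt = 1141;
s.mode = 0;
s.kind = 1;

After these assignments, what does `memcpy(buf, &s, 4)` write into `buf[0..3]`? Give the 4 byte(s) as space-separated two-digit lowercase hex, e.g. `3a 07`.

67 c2 23 a9

[21+:11] ver=830 & 0x7ff = 0x33e; word=0x67c00000
[15+:6] err=4 & 0x3f = 0x4; word=0x67c20000
[3+:12] cnt=1141 & 0xfff = 0x475; word=0x67c223a8
[2+:1] mode=0 & 0x1 = 0x0; word=0x67c223a8
[0+:2] kind=1 & 0x3 = 0x1; word=0x67c223a9
word = 0x67c223a9 → big-endian bytes:
  [0]=0x67  [1]=0xc2  [2]=0x23  [3]=0xa9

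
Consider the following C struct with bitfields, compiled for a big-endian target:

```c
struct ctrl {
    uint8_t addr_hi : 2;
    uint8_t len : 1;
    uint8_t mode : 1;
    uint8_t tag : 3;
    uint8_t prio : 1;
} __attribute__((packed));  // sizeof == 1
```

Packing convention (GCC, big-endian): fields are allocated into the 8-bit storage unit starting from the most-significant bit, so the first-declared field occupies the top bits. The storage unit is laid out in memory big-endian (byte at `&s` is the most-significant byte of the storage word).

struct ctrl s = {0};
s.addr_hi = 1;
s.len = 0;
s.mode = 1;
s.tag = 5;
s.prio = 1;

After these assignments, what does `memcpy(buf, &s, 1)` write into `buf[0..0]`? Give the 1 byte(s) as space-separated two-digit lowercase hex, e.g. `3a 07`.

5b

[6+:2] addr_hi=1 & 0x3 = 0x1; word=0x40
[5+:1] len=0 & 0x1 = 0x0; word=0x40
[4+:1] mode=1 & 0x1 = 0x1; word=0x50
[1+:3] tag=5 & 0x7 = 0x5; word=0x5a
[0+:1] prio=1 & 0x1 = 0x1; word=0x5b
word = 0x5b → big-endian bytes:
  [0]=0x5b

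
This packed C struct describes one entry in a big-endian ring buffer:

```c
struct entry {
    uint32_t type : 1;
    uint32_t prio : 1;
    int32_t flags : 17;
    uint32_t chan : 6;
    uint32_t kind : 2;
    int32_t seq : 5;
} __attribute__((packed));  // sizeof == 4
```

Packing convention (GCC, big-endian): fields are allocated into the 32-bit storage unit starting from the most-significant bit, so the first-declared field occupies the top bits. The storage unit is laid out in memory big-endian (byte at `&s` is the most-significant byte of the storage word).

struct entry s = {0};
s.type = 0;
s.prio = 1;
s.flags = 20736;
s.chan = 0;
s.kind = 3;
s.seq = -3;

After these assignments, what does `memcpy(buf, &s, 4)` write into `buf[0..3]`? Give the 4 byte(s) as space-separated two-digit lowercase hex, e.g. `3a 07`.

4a 20 00 7d

[31+:1] type=0 & 0x1 = 0x0; word=0x00000000
[30+:1] prio=1 & 0x1 = 0x1; word=0x40000000
[13+:17] flags=20736 & 0x1ffff = 0x5100; word=0x4a200000
[7+:6] chan=0 & 0x3f = 0x0; word=0x4a200000
[5+:2] kind=3 & 0x3 = 0x3; word=0x4a200060
[0+:5] seq=-3 & 0x1f = 0x1d; word=0x4a20007d
word = 0x4a20007d → big-endian bytes:
  [0]=0x4a  [1]=0x20  [2]=0x00  [3]=0x7d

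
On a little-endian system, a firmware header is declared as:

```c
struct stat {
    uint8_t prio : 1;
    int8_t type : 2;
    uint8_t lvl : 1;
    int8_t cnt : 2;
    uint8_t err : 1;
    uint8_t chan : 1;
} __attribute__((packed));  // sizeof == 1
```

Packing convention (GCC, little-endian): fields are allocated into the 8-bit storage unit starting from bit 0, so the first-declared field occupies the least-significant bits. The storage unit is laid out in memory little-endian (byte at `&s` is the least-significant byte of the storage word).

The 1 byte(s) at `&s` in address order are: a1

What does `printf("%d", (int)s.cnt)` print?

-2

[0]=0xa1 (little-endian) → word 0xa1
prio:1 @ bit 0 → (0xa1>>0)&0x1 = 0x1
type:2 @ bit 1 → (0xa1>>1)&0x3 = 0x0
lvl:1 @ bit 3 → (0xa1>>3)&0x1 = 0x0
cnt:2 @ bit 4 → (0xa1>>4)&0x3 = 0x2  ←
err:1 @ bit 6 → (0xa1>>6)&0x1 = 0x0
chan:1 @ bit 7 → (0xa1>>7)&0x1 = 0x1
cnt signed 2b, MSB=1: 2 - 4 = -2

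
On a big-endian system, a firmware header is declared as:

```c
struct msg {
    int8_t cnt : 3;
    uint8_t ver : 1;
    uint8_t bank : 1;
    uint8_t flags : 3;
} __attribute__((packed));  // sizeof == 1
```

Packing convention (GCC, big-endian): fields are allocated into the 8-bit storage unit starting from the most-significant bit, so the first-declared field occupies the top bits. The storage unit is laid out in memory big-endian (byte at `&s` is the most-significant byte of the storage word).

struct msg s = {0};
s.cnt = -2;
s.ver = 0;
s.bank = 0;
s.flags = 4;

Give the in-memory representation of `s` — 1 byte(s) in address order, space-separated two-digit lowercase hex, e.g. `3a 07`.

c4

[5+:3] cnt=-2 & 0x7 = 0x6; word=0xc0
[4+:1] ver=0 & 0x1 = 0x0; word=0xc0
[3+:1] bank=0 & 0x1 = 0x0; word=0xc0
[0+:3] flags=4 & 0x7 = 0x4; word=0xc4
word = 0xc4 → big-endian bytes:
  [0]=0xc4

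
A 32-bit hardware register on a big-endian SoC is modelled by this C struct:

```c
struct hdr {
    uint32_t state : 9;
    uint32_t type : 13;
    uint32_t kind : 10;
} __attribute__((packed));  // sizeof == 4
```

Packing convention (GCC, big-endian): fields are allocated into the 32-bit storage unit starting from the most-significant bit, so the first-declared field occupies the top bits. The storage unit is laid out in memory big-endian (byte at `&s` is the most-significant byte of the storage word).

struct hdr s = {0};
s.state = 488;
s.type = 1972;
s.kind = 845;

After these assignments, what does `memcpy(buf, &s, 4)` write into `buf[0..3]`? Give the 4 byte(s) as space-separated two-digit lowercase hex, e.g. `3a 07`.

state (9b) val=488 bits=0x1e8 at bit 23: 0xf4000000
type (13b) val=1972 bits=0x7b4 at bit 10: 0xf41ed000
kind (10b) val=845 bits=0x34d at bit 0: 0xf41ed34d
word = 0xf41ed34d → big-endian bytes:
  [0]=0xf4  [1]=0x1e  [2]=0xd3  [3]=0x4d

f4 1e d3 4d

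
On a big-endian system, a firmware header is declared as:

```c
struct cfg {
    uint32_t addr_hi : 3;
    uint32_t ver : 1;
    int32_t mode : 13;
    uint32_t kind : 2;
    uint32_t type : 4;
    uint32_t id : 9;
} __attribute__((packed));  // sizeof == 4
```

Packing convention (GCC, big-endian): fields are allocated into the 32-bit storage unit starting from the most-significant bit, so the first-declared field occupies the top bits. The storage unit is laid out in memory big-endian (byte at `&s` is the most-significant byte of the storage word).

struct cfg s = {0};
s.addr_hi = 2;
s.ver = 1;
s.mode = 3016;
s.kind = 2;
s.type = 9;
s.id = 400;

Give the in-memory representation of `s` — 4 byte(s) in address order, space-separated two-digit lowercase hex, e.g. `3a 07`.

addr_hi (3b) val=2 bits=0x2 at bit 29: 0x40000000
ver (1b) val=1 bits=0x1 at bit 28: 0x50000000
mode (13b) val=3016 bits=0xbc8 at bit 15: 0x55e40000
kind (2b) val=2 bits=0x2 at bit 13: 0x55e44000
type (4b) val=9 bits=0x9 at bit 9: 0x55e45200
id (9b) val=400 bits=0x190 at bit 0: 0x55e45390
word = 0x55e45390 → big-endian bytes:
  [0]=0x55  [1]=0xe4  [2]=0x53  [3]=0x90

55 e4 53 90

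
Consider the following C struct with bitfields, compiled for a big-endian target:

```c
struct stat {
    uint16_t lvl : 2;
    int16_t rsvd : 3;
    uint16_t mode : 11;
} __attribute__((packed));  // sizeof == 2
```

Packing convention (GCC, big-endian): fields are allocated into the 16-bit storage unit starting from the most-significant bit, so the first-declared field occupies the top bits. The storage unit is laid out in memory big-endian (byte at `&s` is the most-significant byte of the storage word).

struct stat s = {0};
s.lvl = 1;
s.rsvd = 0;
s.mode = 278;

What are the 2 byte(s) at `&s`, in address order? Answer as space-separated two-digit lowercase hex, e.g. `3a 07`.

lvl:2 = 1 → 0x1 << 14 → word 0x4000
rsvd:3 = 0 → 0x0 << 11 → word 0x4000
mode:11 = 278 → 0x116 << 0 → word 0x4116
word = 0x4116 → big-endian bytes:
  [0]=0x41  [1]=0x16

41 16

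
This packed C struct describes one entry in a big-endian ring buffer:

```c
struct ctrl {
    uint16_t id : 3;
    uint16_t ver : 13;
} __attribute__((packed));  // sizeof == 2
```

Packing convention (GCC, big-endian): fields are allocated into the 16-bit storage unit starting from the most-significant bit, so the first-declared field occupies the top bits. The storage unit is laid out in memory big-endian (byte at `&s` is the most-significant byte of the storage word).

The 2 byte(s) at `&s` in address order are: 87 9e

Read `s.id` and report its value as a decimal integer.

4

[0]=0x87 [1]=0x9e (big-endian) → word 0x879e
id:3 @ bit 13 → (0x879e>>13)&0x7 = 0x4  ←
ver:13 @ bit 0 → (0x879e>>0)&0x1fff = 0x79e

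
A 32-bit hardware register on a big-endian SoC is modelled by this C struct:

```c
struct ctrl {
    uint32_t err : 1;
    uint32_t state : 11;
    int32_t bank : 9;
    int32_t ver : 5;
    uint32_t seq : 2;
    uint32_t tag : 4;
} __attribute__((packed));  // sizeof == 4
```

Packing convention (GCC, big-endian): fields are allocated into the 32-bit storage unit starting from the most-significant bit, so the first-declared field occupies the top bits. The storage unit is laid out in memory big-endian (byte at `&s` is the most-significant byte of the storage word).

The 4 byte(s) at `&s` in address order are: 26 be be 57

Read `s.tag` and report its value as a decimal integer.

[0]=0x26 [1]=0xbe [2]=0xbe [3]=0x57 (big-endian) → word 0x26bebe57
err [31+:1] = (word>>31) & 0x1 = 0
state [20+:11] = (word>>20) & 0x7ff = 619
bank [11+:9] = (word>>11) & 0x1ff = 471
ver [6+:5] = (word>>6) & 0x1f = 25
seq [4+:2] = (word>>4) & 0x3 = 1
tag [0+:4] = (word>>0) & 0xf = 7  ←

7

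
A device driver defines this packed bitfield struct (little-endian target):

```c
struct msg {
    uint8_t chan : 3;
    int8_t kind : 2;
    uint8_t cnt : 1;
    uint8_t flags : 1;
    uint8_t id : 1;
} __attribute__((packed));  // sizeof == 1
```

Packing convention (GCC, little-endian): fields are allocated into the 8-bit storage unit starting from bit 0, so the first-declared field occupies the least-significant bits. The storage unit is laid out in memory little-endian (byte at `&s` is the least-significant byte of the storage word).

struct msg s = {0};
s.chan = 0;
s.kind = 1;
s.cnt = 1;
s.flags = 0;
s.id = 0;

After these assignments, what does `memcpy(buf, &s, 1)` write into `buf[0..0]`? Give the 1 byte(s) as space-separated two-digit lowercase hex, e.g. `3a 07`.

28

chan:3 = 0 → 0x0 << 0 → word 0x00
kind:2 = 1 → 0x1 << 3 → word 0x08
cnt:1 = 1 → 0x1 << 5 → word 0x28
flags:1 = 0 → 0x0 << 6 → word 0x28
id:1 = 0 → 0x0 << 7 → word 0x28
word = 0x28 → little-endian bytes:
  [0]=0x28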